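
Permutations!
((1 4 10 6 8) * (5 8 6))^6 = ((1 4 10 5 8))^6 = (1 4 10 5 8)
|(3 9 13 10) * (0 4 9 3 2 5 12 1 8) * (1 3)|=11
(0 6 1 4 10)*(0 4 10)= (0 6 1 10 4)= [6, 10, 2, 3, 0, 5, 1, 7, 8, 9, 4]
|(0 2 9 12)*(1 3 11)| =12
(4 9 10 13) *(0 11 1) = [11, 0, 2, 3, 9, 5, 6, 7, 8, 10, 13, 1, 12, 4] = (0 11 1)(4 9 10 13)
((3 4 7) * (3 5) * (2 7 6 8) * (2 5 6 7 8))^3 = ((2 8 5 3 4 7 6))^3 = (2 3 6 5 7 8 4)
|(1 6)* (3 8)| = 2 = |(1 6)(3 8)|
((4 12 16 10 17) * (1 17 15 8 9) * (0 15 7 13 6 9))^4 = (0 15 8)(1 16 6 4 7)(9 12 13 17 10)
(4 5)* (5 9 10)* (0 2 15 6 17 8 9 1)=[2, 0, 15, 3, 1, 4, 17, 7, 9, 10, 5, 11, 12, 13, 14, 6, 16, 8]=(0 2 15 6 17 8 9 10 5 4 1)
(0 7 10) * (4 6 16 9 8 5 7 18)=(0 18 4 6 16 9 8 5 7 10)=[18, 1, 2, 3, 6, 7, 16, 10, 5, 8, 0, 11, 12, 13, 14, 15, 9, 17, 4]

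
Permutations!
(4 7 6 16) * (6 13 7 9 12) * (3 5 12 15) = [0, 1, 2, 5, 9, 12, 16, 13, 8, 15, 10, 11, 6, 7, 14, 3, 4] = (3 5 12 6 16 4 9 15)(7 13)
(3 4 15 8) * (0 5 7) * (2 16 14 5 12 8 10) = (0 12 8 3 4 15 10 2 16 14 5 7) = [12, 1, 16, 4, 15, 7, 6, 0, 3, 9, 2, 11, 8, 13, 5, 10, 14]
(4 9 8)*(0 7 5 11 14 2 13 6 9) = [7, 1, 13, 3, 0, 11, 9, 5, 4, 8, 10, 14, 12, 6, 2] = (0 7 5 11 14 2 13 6 9 8 4)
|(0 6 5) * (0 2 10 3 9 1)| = |(0 6 5 2 10 3 9 1)| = 8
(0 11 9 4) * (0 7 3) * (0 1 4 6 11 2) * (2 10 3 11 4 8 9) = (0 10 3 1 8 9 6 4 7 11 2) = [10, 8, 0, 1, 7, 5, 4, 11, 9, 6, 3, 2]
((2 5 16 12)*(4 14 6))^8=((2 5 16 12)(4 14 6))^8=(16)(4 6 14)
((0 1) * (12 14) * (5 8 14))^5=((0 1)(5 8 14 12))^5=(0 1)(5 8 14 12)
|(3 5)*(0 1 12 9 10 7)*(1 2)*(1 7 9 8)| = 6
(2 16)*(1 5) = (1 5)(2 16) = [0, 5, 16, 3, 4, 1, 6, 7, 8, 9, 10, 11, 12, 13, 14, 15, 2]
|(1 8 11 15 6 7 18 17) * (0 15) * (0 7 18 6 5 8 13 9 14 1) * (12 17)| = |(0 15 5 8 11 7 6 18 12 17)(1 13 9 14)| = 20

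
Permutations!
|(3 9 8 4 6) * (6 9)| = 6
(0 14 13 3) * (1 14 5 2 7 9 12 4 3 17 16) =(0 5 2 7 9 12 4 3)(1 14 13 17 16) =[5, 14, 7, 0, 3, 2, 6, 9, 8, 12, 10, 11, 4, 17, 13, 15, 1, 16]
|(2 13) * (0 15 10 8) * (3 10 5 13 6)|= 9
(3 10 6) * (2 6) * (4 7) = (2 6 3 10)(4 7) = [0, 1, 6, 10, 7, 5, 3, 4, 8, 9, 2]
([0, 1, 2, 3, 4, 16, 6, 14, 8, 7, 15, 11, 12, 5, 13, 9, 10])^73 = (5 16 10 15 9 7 14 13)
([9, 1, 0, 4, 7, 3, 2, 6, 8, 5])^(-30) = [5, 1, 9, 7, 6, 4, 0, 2, 8, 3]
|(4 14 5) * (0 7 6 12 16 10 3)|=|(0 7 6 12 16 10 3)(4 14 5)|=21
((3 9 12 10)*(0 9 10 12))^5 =((12)(0 9)(3 10))^5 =(12)(0 9)(3 10)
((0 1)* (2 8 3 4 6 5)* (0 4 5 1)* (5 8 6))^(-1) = (1 6 2 5 4)(3 8)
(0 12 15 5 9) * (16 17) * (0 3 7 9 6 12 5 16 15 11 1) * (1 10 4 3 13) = (0 5 6 12 11 10 4 3 7 9 13 1)(15 16 17) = [5, 0, 2, 7, 3, 6, 12, 9, 8, 13, 4, 10, 11, 1, 14, 16, 17, 15]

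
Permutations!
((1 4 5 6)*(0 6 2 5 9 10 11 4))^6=(4 10)(9 11)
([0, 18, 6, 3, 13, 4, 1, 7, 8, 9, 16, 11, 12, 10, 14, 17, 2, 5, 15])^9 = [0, 2, 10, 3, 17, 15, 16, 7, 8, 9, 4, 11, 12, 5, 14, 1, 13, 18, 6]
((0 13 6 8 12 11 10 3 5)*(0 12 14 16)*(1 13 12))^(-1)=(0 16 14 8 6 13 1 5 3 10 11 12)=((0 12 11 10 3 5 1 13 6 8 14 16))^(-1)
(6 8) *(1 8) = (1 8 6) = [0, 8, 2, 3, 4, 5, 1, 7, 6]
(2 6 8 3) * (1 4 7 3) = [0, 4, 6, 2, 7, 5, 8, 3, 1] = (1 4 7 3 2 6 8)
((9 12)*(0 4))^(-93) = ((0 4)(9 12))^(-93) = (0 4)(9 12)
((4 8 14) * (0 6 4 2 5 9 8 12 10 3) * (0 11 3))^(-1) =(0 10 12 4 6)(2 14 8 9 5)(3 11)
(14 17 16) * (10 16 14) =(10 16)(14 17) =[0, 1, 2, 3, 4, 5, 6, 7, 8, 9, 16, 11, 12, 13, 17, 15, 10, 14]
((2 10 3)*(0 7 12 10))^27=(0 10)(2 12)(3 7)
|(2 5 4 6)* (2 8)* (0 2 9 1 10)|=9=|(0 2 5 4 6 8 9 1 10)|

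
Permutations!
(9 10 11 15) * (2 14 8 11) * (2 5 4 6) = (2 14 8 11 15 9 10 5 4 6) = [0, 1, 14, 3, 6, 4, 2, 7, 11, 10, 5, 15, 12, 13, 8, 9]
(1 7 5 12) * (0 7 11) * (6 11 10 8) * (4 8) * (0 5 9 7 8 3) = (0 8 6 11 5 12 1 10 4 3)(7 9) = [8, 10, 2, 0, 3, 12, 11, 9, 6, 7, 4, 5, 1]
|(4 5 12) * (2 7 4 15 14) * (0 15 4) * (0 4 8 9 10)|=|(0 15 14 2 7 4 5 12 8 9 10)|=11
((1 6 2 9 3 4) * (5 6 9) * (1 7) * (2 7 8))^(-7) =(1 3 8 5 7 9 4 2 6)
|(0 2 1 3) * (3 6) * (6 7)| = 6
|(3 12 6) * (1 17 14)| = 3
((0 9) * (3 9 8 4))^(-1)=((0 8 4 3 9))^(-1)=(0 9 3 4 8)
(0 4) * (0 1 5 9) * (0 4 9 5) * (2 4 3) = (0 9 3 2 4 1) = [9, 0, 4, 2, 1, 5, 6, 7, 8, 3]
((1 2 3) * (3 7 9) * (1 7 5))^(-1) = (1 5 2)(3 9 7)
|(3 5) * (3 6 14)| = 4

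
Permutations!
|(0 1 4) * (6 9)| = |(0 1 4)(6 9)| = 6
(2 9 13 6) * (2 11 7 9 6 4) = [0, 1, 6, 3, 2, 5, 11, 9, 8, 13, 10, 7, 12, 4] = (2 6 11 7 9 13 4)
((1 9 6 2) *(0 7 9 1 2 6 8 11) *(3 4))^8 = ((0 7 9 8 11)(3 4))^8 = (0 8 7 11 9)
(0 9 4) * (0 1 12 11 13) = [9, 12, 2, 3, 1, 5, 6, 7, 8, 4, 10, 13, 11, 0] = (0 9 4 1 12 11 13)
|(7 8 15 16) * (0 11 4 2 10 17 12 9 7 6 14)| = 14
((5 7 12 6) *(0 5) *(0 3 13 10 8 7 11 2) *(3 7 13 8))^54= (0 11)(2 5)(3 13)(8 10)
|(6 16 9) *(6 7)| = |(6 16 9 7)| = 4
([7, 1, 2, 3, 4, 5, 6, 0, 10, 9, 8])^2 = (10)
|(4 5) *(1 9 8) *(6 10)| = 6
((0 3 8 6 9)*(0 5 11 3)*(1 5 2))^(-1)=((1 5 11 3 8 6 9 2))^(-1)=(1 2 9 6 8 3 11 5)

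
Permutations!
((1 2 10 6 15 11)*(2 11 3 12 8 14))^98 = (2 6 3 8)(10 15 12 14)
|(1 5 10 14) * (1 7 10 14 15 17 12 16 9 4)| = 11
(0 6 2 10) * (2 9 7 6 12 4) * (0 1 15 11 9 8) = [12, 15, 10, 3, 2, 5, 8, 6, 0, 7, 1, 9, 4, 13, 14, 11] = (0 12 4 2 10 1 15 11 9 7 6 8)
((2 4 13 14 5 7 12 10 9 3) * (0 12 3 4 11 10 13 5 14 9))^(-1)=((14)(0 12 13 9 4 5 7 3 2 11 10))^(-1)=(14)(0 10 11 2 3 7 5 4 9 13 12)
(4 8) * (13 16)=(4 8)(13 16)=[0, 1, 2, 3, 8, 5, 6, 7, 4, 9, 10, 11, 12, 16, 14, 15, 13]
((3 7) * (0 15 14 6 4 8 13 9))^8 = ((0 15 14 6 4 8 13 9)(3 7))^8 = (15)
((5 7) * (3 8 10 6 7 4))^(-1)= (3 4 5 7 6 10 8)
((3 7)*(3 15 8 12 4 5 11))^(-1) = ((3 7 15 8 12 4 5 11))^(-1) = (3 11 5 4 12 8 15 7)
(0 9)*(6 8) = [9, 1, 2, 3, 4, 5, 8, 7, 6, 0] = (0 9)(6 8)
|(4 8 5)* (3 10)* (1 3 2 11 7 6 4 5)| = 9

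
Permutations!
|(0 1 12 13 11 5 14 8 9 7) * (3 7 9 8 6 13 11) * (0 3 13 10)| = |(0 1 12 11 5 14 6 10)(3 7)| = 8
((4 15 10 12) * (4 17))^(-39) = ((4 15 10 12 17))^(-39) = (4 15 10 12 17)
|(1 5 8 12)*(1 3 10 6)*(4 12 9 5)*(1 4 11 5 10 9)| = 12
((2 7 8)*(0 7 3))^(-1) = (0 3 2 8 7)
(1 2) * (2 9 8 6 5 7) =(1 9 8 6 5 7 2) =[0, 9, 1, 3, 4, 7, 5, 2, 6, 8]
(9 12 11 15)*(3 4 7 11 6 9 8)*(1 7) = (1 7 11 15 8 3 4)(6 9 12) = [0, 7, 2, 4, 1, 5, 9, 11, 3, 12, 10, 15, 6, 13, 14, 8]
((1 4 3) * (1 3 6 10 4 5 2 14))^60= ((1 5 2 14)(4 6 10))^60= (14)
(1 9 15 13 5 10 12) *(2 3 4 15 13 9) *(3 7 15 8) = (1 2 7 15 9 13 5 10 12)(3 4 8) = [0, 2, 7, 4, 8, 10, 6, 15, 3, 13, 12, 11, 1, 5, 14, 9]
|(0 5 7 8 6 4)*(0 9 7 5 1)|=10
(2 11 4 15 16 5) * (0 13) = (0 13)(2 11 4 15 16 5) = [13, 1, 11, 3, 15, 2, 6, 7, 8, 9, 10, 4, 12, 0, 14, 16, 5]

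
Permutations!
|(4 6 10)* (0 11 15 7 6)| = 7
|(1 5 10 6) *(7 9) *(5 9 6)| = 4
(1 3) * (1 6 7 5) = (1 3 6 7 5) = [0, 3, 2, 6, 4, 1, 7, 5]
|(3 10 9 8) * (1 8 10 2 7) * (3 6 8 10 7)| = |(1 10 9 7)(2 3)(6 8)| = 4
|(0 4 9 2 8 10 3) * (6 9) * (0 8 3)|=|(0 4 6 9 2 3 8 10)|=8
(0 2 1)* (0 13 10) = (0 2 1 13 10) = [2, 13, 1, 3, 4, 5, 6, 7, 8, 9, 0, 11, 12, 10]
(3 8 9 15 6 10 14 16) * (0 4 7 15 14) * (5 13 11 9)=[4, 1, 2, 8, 7, 13, 10, 15, 5, 14, 0, 9, 12, 11, 16, 6, 3]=(0 4 7 15 6 10)(3 8 5 13 11 9 14 16)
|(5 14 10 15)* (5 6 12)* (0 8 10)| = 8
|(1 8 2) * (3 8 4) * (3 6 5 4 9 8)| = 12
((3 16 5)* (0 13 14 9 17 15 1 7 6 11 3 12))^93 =((0 13 14 9 17 15 1 7 6 11 3 16 5 12))^93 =(0 11 17 12 6 9 5 7 14 16 1 13 3 15)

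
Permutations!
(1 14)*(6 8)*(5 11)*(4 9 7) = [0, 14, 2, 3, 9, 11, 8, 4, 6, 7, 10, 5, 12, 13, 1] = (1 14)(4 9 7)(5 11)(6 8)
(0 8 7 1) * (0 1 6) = (0 8 7 6) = [8, 1, 2, 3, 4, 5, 0, 6, 7]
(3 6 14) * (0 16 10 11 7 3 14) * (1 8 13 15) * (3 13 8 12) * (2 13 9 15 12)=[16, 2, 13, 6, 4, 5, 0, 9, 8, 15, 11, 7, 3, 12, 14, 1, 10]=(0 16 10 11 7 9 15 1 2 13 12 3 6)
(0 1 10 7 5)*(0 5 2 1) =(1 10 7 2) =[0, 10, 1, 3, 4, 5, 6, 2, 8, 9, 7]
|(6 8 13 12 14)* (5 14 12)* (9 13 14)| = |(5 9 13)(6 8 14)| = 3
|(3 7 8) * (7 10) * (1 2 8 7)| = |(1 2 8 3 10)| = 5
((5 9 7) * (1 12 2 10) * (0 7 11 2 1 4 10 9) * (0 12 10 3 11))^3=((0 7 5 12 1 10 4 3 11 2 9))^3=(0 12 4 2 7 1 3 9 5 10 11)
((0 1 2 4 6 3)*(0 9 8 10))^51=(0 9 4)(1 8 6)(2 10 3)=((0 1 2 4 6 3 9 8 10))^51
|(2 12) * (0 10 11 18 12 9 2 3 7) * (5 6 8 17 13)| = |(0 10 11 18 12 3 7)(2 9)(5 6 8 17 13)| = 70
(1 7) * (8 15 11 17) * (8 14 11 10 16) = (1 7)(8 15 10 16)(11 17 14) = [0, 7, 2, 3, 4, 5, 6, 1, 15, 9, 16, 17, 12, 13, 11, 10, 8, 14]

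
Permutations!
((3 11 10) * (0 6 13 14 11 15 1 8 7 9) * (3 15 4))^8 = (0 8 10 13 9 1 11 6 7 15 14)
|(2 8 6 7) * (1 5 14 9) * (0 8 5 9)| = 14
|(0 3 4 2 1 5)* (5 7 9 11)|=|(0 3 4 2 1 7 9 11 5)|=9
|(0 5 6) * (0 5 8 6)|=4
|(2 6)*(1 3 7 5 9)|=10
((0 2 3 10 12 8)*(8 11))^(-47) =(0 3 12 8 2 10 11)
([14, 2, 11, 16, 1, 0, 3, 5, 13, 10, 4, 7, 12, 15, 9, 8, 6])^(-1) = [5, 4, 1, 6, 10, 7, 16, 11, 15, 14, 9, 2, 12, 8, 0, 13, 3]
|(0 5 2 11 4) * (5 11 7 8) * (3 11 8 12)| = 9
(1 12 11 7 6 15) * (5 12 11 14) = (1 11 7 6 15)(5 12 14) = [0, 11, 2, 3, 4, 12, 15, 6, 8, 9, 10, 7, 14, 13, 5, 1]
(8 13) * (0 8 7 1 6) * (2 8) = (0 2 8 13 7 1 6) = [2, 6, 8, 3, 4, 5, 0, 1, 13, 9, 10, 11, 12, 7]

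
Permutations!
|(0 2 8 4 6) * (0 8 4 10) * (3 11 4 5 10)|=|(0 2 5 10)(3 11 4 6 8)|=20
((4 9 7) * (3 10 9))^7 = ((3 10 9 7 4))^7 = (3 9 4 10 7)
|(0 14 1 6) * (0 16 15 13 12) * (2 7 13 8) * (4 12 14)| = |(0 4 12)(1 6 16 15 8 2 7 13 14)| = 9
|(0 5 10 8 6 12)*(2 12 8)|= |(0 5 10 2 12)(6 8)|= 10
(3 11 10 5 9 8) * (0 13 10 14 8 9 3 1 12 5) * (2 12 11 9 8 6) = (0 13 10)(1 11 14 6 2 12 5 3 9 8) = [13, 11, 12, 9, 4, 3, 2, 7, 1, 8, 0, 14, 5, 10, 6]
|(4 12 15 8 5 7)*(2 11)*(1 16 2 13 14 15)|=12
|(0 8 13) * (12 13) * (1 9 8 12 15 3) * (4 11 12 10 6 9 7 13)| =30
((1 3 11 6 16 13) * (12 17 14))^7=(1 3 11 6 16 13)(12 17 14)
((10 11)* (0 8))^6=(11)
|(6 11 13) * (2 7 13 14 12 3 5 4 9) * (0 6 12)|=8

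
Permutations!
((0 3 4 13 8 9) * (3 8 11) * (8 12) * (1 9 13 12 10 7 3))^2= (0 7 4 8 11 9 10 3 12 13 1)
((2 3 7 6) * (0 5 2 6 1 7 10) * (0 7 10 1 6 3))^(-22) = ((0 5 2)(1 10 7 6 3))^(-22) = (0 2 5)(1 6 10 3 7)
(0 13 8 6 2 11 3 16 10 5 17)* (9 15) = [13, 1, 11, 16, 4, 17, 2, 7, 6, 15, 5, 3, 12, 8, 14, 9, 10, 0] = (0 13 8 6 2 11 3 16 10 5 17)(9 15)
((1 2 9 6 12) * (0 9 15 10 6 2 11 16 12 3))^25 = (0 10 9 6 2 3 15)(1 11 16 12)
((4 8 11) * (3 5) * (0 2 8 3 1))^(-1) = (0 1 5 3 4 11 8 2)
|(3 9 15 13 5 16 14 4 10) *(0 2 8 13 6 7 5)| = |(0 2 8 13)(3 9 15 6 7 5 16 14 4 10)| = 20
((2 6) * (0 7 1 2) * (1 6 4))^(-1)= (0 6 7)(1 4 2)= ((0 7 6)(1 2 4))^(-1)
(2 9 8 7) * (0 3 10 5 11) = (0 3 10 5 11)(2 9 8 7) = [3, 1, 9, 10, 4, 11, 6, 2, 7, 8, 5, 0]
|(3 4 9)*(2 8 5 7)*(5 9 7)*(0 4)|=7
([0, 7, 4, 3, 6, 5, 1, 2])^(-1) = (1 6 4 2 7)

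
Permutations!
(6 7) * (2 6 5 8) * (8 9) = (2 6 7 5 9 8) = [0, 1, 6, 3, 4, 9, 7, 5, 2, 8]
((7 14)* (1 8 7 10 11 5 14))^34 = (1 8 7)(5 10)(11 14)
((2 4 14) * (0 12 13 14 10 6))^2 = (0 13 2 10)(4 6 12 14)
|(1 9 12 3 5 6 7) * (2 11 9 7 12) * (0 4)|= 12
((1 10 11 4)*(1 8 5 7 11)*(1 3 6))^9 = ((1 10 3 6)(4 8 5 7 11))^9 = (1 10 3 6)(4 11 7 5 8)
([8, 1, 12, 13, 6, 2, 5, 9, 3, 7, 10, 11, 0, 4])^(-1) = (0 12 2 5 6 4 13 3 8)(7 9)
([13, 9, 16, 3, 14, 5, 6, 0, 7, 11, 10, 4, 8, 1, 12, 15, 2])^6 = (16)(0 14 1 8 11)(4 13 12 9 7)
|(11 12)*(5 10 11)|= 4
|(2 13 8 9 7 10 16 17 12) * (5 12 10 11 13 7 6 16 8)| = 6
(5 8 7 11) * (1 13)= [0, 13, 2, 3, 4, 8, 6, 11, 7, 9, 10, 5, 12, 1]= (1 13)(5 8 7 11)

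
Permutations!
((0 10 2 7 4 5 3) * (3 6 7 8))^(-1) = (0 3 8 2 10)(4 7 6 5)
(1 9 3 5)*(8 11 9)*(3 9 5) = (1 8 11 5) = [0, 8, 2, 3, 4, 1, 6, 7, 11, 9, 10, 5]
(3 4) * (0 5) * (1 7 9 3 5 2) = (0 2 1 7 9 3 4 5) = [2, 7, 1, 4, 5, 0, 6, 9, 8, 3]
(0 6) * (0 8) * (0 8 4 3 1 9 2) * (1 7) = (0 6 4 3 7 1 9 2) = [6, 9, 0, 7, 3, 5, 4, 1, 8, 2]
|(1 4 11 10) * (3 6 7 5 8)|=20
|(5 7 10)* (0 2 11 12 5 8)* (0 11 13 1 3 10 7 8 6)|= 28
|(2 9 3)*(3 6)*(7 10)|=4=|(2 9 6 3)(7 10)|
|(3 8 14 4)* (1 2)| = |(1 2)(3 8 14 4)| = 4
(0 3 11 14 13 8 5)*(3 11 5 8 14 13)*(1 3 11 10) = (0 10 1 3 5)(11 13 14) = [10, 3, 2, 5, 4, 0, 6, 7, 8, 9, 1, 13, 12, 14, 11]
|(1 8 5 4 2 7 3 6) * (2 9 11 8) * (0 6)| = |(0 6 1 2 7 3)(4 9 11 8 5)| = 30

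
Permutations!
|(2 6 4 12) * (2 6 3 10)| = 3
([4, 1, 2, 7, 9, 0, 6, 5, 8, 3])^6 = [0, 1, 2, 3, 4, 5, 6, 7, 8, 9]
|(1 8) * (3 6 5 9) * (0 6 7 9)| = 6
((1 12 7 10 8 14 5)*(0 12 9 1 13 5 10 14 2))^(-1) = (0 2 8 10 14 7 12)(1 9)(5 13)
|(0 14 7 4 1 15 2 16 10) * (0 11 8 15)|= 30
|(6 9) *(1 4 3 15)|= |(1 4 3 15)(6 9)|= 4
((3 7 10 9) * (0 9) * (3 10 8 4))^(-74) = ((0 9 10)(3 7 8 4))^(-74) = (0 9 10)(3 8)(4 7)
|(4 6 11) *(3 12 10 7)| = 12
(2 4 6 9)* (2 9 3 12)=(2 4 6 3 12)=[0, 1, 4, 12, 6, 5, 3, 7, 8, 9, 10, 11, 2]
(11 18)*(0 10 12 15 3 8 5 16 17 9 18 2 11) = [10, 1, 11, 8, 4, 16, 6, 7, 5, 18, 12, 2, 15, 13, 14, 3, 17, 9, 0] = (0 10 12 15 3 8 5 16 17 9 18)(2 11)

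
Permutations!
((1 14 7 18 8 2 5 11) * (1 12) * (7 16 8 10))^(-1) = (1 12 11 5 2 8 16 14)(7 10 18)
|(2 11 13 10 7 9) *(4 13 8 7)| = |(2 11 8 7 9)(4 13 10)| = 15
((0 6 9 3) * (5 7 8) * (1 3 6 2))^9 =((0 2 1 3)(5 7 8)(6 9))^9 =(0 2 1 3)(6 9)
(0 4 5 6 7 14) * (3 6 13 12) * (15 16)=(0 4 5 13 12 3 6 7 14)(15 16)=[4, 1, 2, 6, 5, 13, 7, 14, 8, 9, 10, 11, 3, 12, 0, 16, 15]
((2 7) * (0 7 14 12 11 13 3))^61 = ((0 7 2 14 12 11 13 3))^61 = (0 11 2 3 12 7 13 14)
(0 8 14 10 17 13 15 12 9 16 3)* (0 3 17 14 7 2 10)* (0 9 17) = (0 8 7 2 10 14 9 16)(12 17 13 15) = [8, 1, 10, 3, 4, 5, 6, 2, 7, 16, 14, 11, 17, 15, 9, 12, 0, 13]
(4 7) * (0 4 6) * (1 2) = (0 4 7 6)(1 2) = [4, 2, 1, 3, 7, 5, 0, 6]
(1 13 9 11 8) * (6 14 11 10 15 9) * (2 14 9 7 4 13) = (1 2 14 11 8)(4 13 6 9 10 15 7) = [0, 2, 14, 3, 13, 5, 9, 4, 1, 10, 15, 8, 12, 6, 11, 7]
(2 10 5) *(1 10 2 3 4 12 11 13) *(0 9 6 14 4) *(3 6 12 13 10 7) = (0 9 12 11 10 5 6 14 4 13 1 7 3) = [9, 7, 2, 0, 13, 6, 14, 3, 8, 12, 5, 10, 11, 1, 4]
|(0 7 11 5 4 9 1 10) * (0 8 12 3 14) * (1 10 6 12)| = 13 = |(0 7 11 5 4 9 10 8 1 6 12 3 14)|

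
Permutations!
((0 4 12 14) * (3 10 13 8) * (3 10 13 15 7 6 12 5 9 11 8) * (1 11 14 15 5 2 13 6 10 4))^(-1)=((0 1 11 8 4 2 13 3 6 12 15 7 10 5 9 14))^(-1)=(0 14 9 5 10 7 15 12 6 3 13 2 4 8 11 1)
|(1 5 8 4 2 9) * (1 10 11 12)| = |(1 5 8 4 2 9 10 11 12)| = 9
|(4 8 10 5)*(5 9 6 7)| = |(4 8 10 9 6 7 5)| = 7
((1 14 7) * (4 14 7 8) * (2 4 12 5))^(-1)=((1 7)(2 4 14 8 12 5))^(-1)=(1 7)(2 5 12 8 14 4)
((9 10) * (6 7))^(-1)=((6 7)(9 10))^(-1)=(6 7)(9 10)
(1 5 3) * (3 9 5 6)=[0, 6, 2, 1, 4, 9, 3, 7, 8, 5]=(1 6 3)(5 9)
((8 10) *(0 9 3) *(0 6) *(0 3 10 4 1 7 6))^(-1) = (0 3 6 7 1 4 8 10 9)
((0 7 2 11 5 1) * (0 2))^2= ((0 7)(1 2 11 5))^2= (1 11)(2 5)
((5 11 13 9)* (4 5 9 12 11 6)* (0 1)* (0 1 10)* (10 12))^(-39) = ((0 12 11 13 10)(4 5 6))^(-39) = (0 12 11 13 10)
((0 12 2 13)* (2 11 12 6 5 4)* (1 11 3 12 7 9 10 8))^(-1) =((0 6 5 4 2 13)(1 11 7 9 10 8)(3 12))^(-1) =(0 13 2 4 5 6)(1 8 10 9 7 11)(3 12)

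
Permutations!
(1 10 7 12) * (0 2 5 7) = (0 2 5 7 12 1 10) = [2, 10, 5, 3, 4, 7, 6, 12, 8, 9, 0, 11, 1]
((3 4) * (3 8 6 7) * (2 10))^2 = ((2 10)(3 4 8 6 7))^2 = (10)(3 8 7 4 6)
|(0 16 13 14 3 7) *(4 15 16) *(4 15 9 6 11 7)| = 11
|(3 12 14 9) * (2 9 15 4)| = 7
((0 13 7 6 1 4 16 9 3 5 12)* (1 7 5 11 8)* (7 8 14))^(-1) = (0 12 5 13)(1 8 6 7 14 11 3 9 16 4)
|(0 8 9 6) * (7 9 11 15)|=7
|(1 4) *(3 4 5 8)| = 5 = |(1 5 8 3 4)|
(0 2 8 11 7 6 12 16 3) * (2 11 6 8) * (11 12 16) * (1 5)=(0 12 11 7 8 6 16 3)(1 5)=[12, 5, 2, 0, 4, 1, 16, 8, 6, 9, 10, 7, 11, 13, 14, 15, 3]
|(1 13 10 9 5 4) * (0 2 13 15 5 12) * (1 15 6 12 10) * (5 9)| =|(0 2 13 1 6 12)(4 15 9 10 5)| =30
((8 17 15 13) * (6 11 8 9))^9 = ((6 11 8 17 15 13 9))^9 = (6 8 15 9 11 17 13)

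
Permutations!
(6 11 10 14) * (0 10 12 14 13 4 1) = [10, 0, 2, 3, 1, 5, 11, 7, 8, 9, 13, 12, 14, 4, 6] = (0 10 13 4 1)(6 11 12 14)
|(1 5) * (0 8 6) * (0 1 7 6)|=|(0 8)(1 5 7 6)|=4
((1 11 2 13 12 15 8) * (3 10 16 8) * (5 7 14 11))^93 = ((1 5 7 14 11 2 13 12 15 3 10 16 8))^93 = (1 7 11 13 15 10 8 5 14 2 12 3 16)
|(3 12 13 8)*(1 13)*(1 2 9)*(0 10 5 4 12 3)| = 10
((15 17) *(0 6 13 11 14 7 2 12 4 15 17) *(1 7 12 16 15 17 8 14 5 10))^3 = ((0 6 13 11 5 10 1 7 2 16 15)(4 17 8 14 12))^3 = (0 11 1 16 6 5 7 15 13 10 2)(4 14 17 12 8)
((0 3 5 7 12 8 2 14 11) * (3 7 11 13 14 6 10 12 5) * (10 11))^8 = ((0 7 5 10 12 8 2 6 11)(13 14))^8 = (14)(0 11 6 2 8 12 10 5 7)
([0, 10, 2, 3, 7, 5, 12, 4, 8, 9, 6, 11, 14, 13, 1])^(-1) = (1 14 12 6 10)(4 7)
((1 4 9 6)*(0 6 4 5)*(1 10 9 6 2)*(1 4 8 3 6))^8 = ((0 2 4 1 5)(3 6 10 9 8))^8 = (0 1 2 5 4)(3 9 6 8 10)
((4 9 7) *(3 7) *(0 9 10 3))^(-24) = ((0 9)(3 7 4 10))^(-24) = (10)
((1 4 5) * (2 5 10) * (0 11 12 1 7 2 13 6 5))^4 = ((0 11 12 1 4 10 13 6 5 7 2))^4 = (0 4 5 11 10 7 12 13 2 1 6)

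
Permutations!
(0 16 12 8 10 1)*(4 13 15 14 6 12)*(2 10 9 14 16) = (0 2 10 1)(4 13 15 16)(6 12 8 9 14) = [2, 0, 10, 3, 13, 5, 12, 7, 9, 14, 1, 11, 8, 15, 6, 16, 4]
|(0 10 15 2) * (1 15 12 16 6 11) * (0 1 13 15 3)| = 11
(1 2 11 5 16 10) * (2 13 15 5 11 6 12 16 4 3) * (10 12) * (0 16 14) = (0 16 12 14)(1 13 15 5 4 3 2 6 10) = [16, 13, 6, 2, 3, 4, 10, 7, 8, 9, 1, 11, 14, 15, 0, 5, 12]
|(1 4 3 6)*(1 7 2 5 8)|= 8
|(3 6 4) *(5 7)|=6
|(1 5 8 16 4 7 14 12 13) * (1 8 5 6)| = |(1 6)(4 7 14 12 13 8 16)| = 14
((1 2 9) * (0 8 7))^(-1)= ((0 8 7)(1 2 9))^(-1)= (0 7 8)(1 9 2)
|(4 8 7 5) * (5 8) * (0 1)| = |(0 1)(4 5)(7 8)| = 2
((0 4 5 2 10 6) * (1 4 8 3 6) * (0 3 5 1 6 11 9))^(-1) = ((0 8 5 2 10 6 3 11 9)(1 4))^(-1) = (0 9 11 3 6 10 2 5 8)(1 4)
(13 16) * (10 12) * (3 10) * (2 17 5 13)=(2 17 5 13 16)(3 10 12)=[0, 1, 17, 10, 4, 13, 6, 7, 8, 9, 12, 11, 3, 16, 14, 15, 2, 5]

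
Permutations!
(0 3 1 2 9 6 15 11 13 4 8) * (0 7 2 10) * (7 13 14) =(0 3 1 10)(2 9 6 15 11 14 7)(4 8 13) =[3, 10, 9, 1, 8, 5, 15, 2, 13, 6, 0, 14, 12, 4, 7, 11]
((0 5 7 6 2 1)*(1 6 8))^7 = (0 7 1 5 8)(2 6)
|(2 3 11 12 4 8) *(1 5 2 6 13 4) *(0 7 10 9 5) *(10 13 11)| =45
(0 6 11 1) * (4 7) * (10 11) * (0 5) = (0 6 10 11 1 5)(4 7) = [6, 5, 2, 3, 7, 0, 10, 4, 8, 9, 11, 1]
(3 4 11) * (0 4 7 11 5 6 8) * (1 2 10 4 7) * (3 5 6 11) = (0 7 3 1 2 10 4 6 8)(5 11) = [7, 2, 10, 1, 6, 11, 8, 3, 0, 9, 4, 5]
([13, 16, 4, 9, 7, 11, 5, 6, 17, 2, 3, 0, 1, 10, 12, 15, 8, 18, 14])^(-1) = (0 11 5 6 7 4 2 9 3 10 13)(1 12 14 18 17 8 16)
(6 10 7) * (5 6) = (5 6 10 7) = [0, 1, 2, 3, 4, 6, 10, 5, 8, 9, 7]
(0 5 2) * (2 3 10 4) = (0 5 3 10 4 2) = [5, 1, 0, 10, 2, 3, 6, 7, 8, 9, 4]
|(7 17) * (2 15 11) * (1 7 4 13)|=15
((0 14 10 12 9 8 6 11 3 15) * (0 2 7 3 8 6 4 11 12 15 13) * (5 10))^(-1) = (0 13 3 7 2 15 10 5 14)(4 8 11)(6 9 12)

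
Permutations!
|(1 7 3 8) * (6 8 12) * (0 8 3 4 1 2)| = |(0 8 2)(1 7 4)(3 12 6)| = 3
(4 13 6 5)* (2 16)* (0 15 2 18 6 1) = (0 15 2 16 18 6 5 4 13 1) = [15, 0, 16, 3, 13, 4, 5, 7, 8, 9, 10, 11, 12, 1, 14, 2, 18, 17, 6]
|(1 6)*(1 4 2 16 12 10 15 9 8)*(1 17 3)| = |(1 6 4 2 16 12 10 15 9 8 17 3)| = 12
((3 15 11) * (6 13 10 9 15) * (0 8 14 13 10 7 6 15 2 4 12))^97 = (0 4 9 6 13 8 12 2 10 7 14)(3 15 11)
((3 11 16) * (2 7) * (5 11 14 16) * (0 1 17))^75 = ((0 1 17)(2 7)(3 14 16)(5 11))^75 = (17)(2 7)(5 11)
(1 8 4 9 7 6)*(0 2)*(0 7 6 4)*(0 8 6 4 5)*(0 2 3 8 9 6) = (0 3 8 9 4 6 1)(2 7 5) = [3, 0, 7, 8, 6, 2, 1, 5, 9, 4]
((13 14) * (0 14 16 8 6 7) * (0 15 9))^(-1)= ((0 14 13 16 8 6 7 15 9))^(-1)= (0 9 15 7 6 8 16 13 14)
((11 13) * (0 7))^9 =(0 7)(11 13)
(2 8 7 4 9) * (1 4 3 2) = (1 4 9)(2 8 7 3) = [0, 4, 8, 2, 9, 5, 6, 3, 7, 1]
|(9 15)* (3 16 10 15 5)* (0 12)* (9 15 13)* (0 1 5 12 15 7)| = |(0 15 7)(1 5 3 16 10 13 9 12)| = 24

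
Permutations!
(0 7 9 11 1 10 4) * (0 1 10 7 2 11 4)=(0 2 11 10)(1 7 9 4)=[2, 7, 11, 3, 1, 5, 6, 9, 8, 4, 0, 10]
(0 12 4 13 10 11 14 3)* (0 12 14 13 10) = (0 14 3 12 4 10 11 13) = [14, 1, 2, 12, 10, 5, 6, 7, 8, 9, 11, 13, 4, 0, 3]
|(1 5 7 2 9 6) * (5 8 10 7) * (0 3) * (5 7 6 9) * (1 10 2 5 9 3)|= 6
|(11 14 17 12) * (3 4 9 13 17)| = 8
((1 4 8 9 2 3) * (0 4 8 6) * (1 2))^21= (9)(2 3)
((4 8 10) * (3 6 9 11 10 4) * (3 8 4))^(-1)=((3 6 9 11 10 8))^(-1)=(3 8 10 11 9 6)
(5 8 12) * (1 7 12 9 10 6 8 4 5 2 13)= (1 7 12 2 13)(4 5)(6 8 9 10)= [0, 7, 13, 3, 5, 4, 8, 12, 9, 10, 6, 11, 2, 1]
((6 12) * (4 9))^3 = ((4 9)(6 12))^3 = (4 9)(6 12)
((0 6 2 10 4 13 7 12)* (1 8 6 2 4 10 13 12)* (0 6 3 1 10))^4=(0 10 7 13 2)(1 8 3)(4 12 6)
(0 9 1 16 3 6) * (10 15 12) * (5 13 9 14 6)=(0 14 6)(1 16 3 5 13 9)(10 15 12)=[14, 16, 2, 5, 4, 13, 0, 7, 8, 1, 15, 11, 10, 9, 6, 12, 3]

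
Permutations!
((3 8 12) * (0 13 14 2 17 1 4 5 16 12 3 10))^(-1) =(0 10 12 16 5 4 1 17 2 14 13)(3 8)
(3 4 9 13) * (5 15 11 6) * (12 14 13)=(3 4 9 12 14 13)(5 15 11 6)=[0, 1, 2, 4, 9, 15, 5, 7, 8, 12, 10, 6, 14, 3, 13, 11]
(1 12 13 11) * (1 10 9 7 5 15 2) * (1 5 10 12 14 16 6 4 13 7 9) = (1 14 16 6 4 13 11 12 7 10)(2 5 15) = [0, 14, 5, 3, 13, 15, 4, 10, 8, 9, 1, 12, 7, 11, 16, 2, 6]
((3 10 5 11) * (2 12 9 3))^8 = (2 12 9 3 10 5 11)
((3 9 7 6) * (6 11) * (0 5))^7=((0 5)(3 9 7 11 6))^7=(0 5)(3 7 6 9 11)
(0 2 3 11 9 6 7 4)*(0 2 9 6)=[9, 1, 3, 11, 2, 5, 7, 4, 8, 0, 10, 6]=(0 9)(2 3 11 6 7 4)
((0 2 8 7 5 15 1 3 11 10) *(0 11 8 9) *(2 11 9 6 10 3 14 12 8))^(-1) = (0 9 10 6 2 3 11)(1 15 5 7 8 12 14)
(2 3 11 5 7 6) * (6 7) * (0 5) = (0 5 6 2 3 11) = [5, 1, 3, 11, 4, 6, 2, 7, 8, 9, 10, 0]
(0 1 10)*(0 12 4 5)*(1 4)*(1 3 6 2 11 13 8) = (0 4 5)(1 10 12 3 6 2 11 13 8) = [4, 10, 11, 6, 5, 0, 2, 7, 1, 9, 12, 13, 3, 8]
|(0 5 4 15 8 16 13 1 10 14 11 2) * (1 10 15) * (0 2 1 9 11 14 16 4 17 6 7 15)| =33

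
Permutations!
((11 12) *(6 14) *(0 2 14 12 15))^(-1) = (0 15 11 12 6 14 2)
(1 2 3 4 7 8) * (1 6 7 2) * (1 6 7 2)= (1 6 2 3 4)(7 8)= [0, 6, 3, 4, 1, 5, 2, 8, 7]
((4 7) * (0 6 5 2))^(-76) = (7)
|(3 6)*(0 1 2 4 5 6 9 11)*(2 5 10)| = 21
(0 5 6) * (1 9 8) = [5, 9, 2, 3, 4, 6, 0, 7, 1, 8] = (0 5 6)(1 9 8)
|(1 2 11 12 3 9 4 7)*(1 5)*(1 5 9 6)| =|(1 2 11 12 3 6)(4 7 9)| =6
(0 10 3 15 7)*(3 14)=(0 10 14 3 15 7)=[10, 1, 2, 15, 4, 5, 6, 0, 8, 9, 14, 11, 12, 13, 3, 7]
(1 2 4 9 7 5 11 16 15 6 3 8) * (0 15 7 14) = [15, 2, 4, 8, 9, 11, 3, 5, 1, 14, 10, 16, 12, 13, 0, 6, 7] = (0 15 6 3 8 1 2 4 9 14)(5 11 16 7)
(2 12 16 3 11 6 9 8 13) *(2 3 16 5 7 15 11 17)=(2 12 5 7 15 11 6 9 8 13 3 17)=[0, 1, 12, 17, 4, 7, 9, 15, 13, 8, 10, 6, 5, 3, 14, 11, 16, 2]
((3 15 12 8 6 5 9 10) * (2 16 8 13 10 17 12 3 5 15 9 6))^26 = ((2 16 8)(3 9 17 12 13 10 5 6 15))^26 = (2 8 16)(3 15 6 5 10 13 12 17 9)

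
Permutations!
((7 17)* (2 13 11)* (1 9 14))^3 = (7 17)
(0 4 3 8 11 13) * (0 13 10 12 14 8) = (0 4 3)(8 11 10 12 14) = [4, 1, 2, 0, 3, 5, 6, 7, 11, 9, 12, 10, 14, 13, 8]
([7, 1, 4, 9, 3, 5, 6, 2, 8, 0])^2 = (0 2 3)(4 9 7)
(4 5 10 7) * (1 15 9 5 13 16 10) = (1 15 9 5)(4 13 16 10 7) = [0, 15, 2, 3, 13, 1, 6, 4, 8, 5, 7, 11, 12, 16, 14, 9, 10]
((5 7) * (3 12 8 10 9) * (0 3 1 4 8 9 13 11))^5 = ((0 3 12 9 1 4 8 10 13 11)(5 7))^5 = (0 4)(1 11)(3 8)(5 7)(9 13)(10 12)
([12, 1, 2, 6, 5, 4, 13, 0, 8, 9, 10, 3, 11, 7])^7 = [0, 1, 2, 3, 5, 4, 6, 7, 8, 9, 10, 11, 12, 13]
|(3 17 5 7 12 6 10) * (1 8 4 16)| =|(1 8 4 16)(3 17 5 7 12 6 10)| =28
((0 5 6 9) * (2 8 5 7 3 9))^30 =((0 7 3 9)(2 8 5 6))^30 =(0 3)(2 5)(6 8)(7 9)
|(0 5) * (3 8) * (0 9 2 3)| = 6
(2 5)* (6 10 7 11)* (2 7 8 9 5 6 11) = (11)(2 6 10 8 9 5 7) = [0, 1, 6, 3, 4, 7, 10, 2, 9, 5, 8, 11]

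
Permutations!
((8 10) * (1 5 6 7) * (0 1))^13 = (0 6 1 7 5)(8 10)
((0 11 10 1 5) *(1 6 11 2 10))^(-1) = (0 5 1 11 6 10 2)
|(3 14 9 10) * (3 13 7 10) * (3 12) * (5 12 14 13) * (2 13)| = |(2 13 7 10 5 12 3)(9 14)| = 14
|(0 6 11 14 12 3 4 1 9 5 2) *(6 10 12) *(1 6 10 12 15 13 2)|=33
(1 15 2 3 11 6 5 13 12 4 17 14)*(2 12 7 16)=(1 15 12 4 17 14)(2 3 11 6 5 13 7 16)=[0, 15, 3, 11, 17, 13, 5, 16, 8, 9, 10, 6, 4, 7, 1, 12, 2, 14]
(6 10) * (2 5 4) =[0, 1, 5, 3, 2, 4, 10, 7, 8, 9, 6] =(2 5 4)(6 10)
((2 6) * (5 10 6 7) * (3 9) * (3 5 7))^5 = ((2 3 9 5 10 6))^5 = (2 6 10 5 9 3)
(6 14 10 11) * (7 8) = (6 14 10 11)(7 8) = [0, 1, 2, 3, 4, 5, 14, 8, 7, 9, 11, 6, 12, 13, 10]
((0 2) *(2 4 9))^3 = (0 2 9 4)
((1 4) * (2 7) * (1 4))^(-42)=((2 7))^(-42)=(7)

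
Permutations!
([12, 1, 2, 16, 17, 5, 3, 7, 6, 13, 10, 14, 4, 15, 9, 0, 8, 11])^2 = [4, 1, 2, 8, 11, 5, 16, 7, 3, 15, 10, 9, 17, 0, 13, 12, 6, 14]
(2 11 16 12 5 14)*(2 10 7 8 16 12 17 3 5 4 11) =(3 5 14 10 7 8 16 17)(4 11 12) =[0, 1, 2, 5, 11, 14, 6, 8, 16, 9, 7, 12, 4, 13, 10, 15, 17, 3]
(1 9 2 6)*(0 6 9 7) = (0 6 1 7)(2 9) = [6, 7, 9, 3, 4, 5, 1, 0, 8, 2]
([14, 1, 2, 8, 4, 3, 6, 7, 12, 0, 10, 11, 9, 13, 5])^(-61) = (0 5 8 9 14 3 12)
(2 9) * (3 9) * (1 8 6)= (1 8 6)(2 3 9)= [0, 8, 3, 9, 4, 5, 1, 7, 6, 2]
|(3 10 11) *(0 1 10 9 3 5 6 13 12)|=8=|(0 1 10 11 5 6 13 12)(3 9)|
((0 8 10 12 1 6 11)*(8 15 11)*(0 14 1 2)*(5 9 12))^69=((0 15 11 14 1 6 8 10 5 9 12 2))^69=(0 9 8 14)(1 15 12 10)(2 5 6 11)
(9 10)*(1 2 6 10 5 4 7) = (1 2 6 10 9 5 4 7) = [0, 2, 6, 3, 7, 4, 10, 1, 8, 5, 9]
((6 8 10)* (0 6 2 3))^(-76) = ((0 6 8 10 2 3))^(-76) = (0 8 2)(3 6 10)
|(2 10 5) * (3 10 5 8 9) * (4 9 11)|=|(2 5)(3 10 8 11 4 9)|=6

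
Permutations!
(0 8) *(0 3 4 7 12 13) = (0 8 3 4 7 12 13) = [8, 1, 2, 4, 7, 5, 6, 12, 3, 9, 10, 11, 13, 0]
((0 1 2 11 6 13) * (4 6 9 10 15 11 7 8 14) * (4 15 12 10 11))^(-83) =((0 1 2 7 8 14 15 4 6 13)(9 11)(10 12))^(-83) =(0 4 8 1 6 14 2 13 15 7)(9 11)(10 12)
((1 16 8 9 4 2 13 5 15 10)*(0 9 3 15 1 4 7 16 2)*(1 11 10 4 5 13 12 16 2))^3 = (0 2 8 4 7 16 15 9 12 3)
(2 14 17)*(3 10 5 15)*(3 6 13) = (2 14 17)(3 10 5 15 6 13) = [0, 1, 14, 10, 4, 15, 13, 7, 8, 9, 5, 11, 12, 3, 17, 6, 16, 2]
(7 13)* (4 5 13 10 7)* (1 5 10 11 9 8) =(1 5 13 4 10 7 11 9 8) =[0, 5, 2, 3, 10, 13, 6, 11, 1, 8, 7, 9, 12, 4]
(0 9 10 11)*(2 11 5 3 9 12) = (0 12 2 11)(3 9 10 5) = [12, 1, 11, 9, 4, 3, 6, 7, 8, 10, 5, 0, 2]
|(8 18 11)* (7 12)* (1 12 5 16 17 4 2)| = |(1 12 7 5 16 17 4 2)(8 18 11)| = 24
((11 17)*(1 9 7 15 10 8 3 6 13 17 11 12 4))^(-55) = ((1 9 7 15 10 8 3 6 13 17 12 4))^(-55) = (1 8 12 15 13 9 3 4 10 17 7 6)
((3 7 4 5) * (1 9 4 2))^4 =(1 3 9 7 4 2 5)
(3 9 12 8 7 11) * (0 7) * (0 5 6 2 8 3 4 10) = [7, 1, 8, 9, 10, 6, 2, 11, 5, 12, 0, 4, 3] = (0 7 11 4 10)(2 8 5 6)(3 9 12)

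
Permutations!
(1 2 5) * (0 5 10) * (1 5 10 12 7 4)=(0 10)(1 2 12 7 4)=[10, 2, 12, 3, 1, 5, 6, 4, 8, 9, 0, 11, 7]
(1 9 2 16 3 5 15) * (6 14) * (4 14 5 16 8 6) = (1 9 2 8 6 5 15)(3 16)(4 14) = [0, 9, 8, 16, 14, 15, 5, 7, 6, 2, 10, 11, 12, 13, 4, 1, 3]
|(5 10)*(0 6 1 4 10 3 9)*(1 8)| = 9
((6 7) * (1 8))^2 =(8)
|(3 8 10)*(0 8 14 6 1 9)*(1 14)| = 6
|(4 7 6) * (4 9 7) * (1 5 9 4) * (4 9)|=|(1 5 4)(6 9 7)|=3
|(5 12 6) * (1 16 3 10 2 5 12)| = 6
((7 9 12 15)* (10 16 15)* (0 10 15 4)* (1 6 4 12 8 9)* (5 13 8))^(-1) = ((0 10 16 12 15 7 1 6 4)(5 13 8 9))^(-1) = (0 4 6 1 7 15 12 16 10)(5 9 8 13)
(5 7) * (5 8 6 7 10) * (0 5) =(0 5 10)(6 7 8) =[5, 1, 2, 3, 4, 10, 7, 8, 6, 9, 0]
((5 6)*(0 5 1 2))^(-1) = ((0 5 6 1 2))^(-1) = (0 2 1 6 5)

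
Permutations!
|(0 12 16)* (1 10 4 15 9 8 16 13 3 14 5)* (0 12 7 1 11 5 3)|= |(0 7 1 10 4 15 9 8 16 12 13)(3 14)(5 11)|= 22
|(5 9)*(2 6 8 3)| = 4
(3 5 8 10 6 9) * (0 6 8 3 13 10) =[6, 1, 2, 5, 4, 3, 9, 7, 0, 13, 8, 11, 12, 10] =(0 6 9 13 10 8)(3 5)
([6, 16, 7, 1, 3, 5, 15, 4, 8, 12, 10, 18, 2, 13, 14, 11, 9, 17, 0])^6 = (0 6 15 11 18)(1 4 2 9)(3 7 12 16)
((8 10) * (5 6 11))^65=((5 6 11)(8 10))^65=(5 11 6)(8 10)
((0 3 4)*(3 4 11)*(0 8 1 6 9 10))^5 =(0 9 1 4 10 6 8)(3 11)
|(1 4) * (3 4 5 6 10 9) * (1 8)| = 8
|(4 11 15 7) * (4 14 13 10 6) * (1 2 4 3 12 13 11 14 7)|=|(1 2 4 14 11 15)(3 12 13 10 6)|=30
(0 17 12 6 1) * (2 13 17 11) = (0 11 2 13 17 12 6 1) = [11, 0, 13, 3, 4, 5, 1, 7, 8, 9, 10, 2, 6, 17, 14, 15, 16, 12]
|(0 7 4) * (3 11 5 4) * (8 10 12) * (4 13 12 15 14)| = |(0 7 3 11 5 13 12 8 10 15 14 4)| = 12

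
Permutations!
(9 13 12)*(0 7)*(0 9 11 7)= [0, 1, 2, 3, 4, 5, 6, 9, 8, 13, 10, 7, 11, 12]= (7 9 13 12 11)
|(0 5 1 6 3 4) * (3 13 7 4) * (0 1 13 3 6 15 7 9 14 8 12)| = |(0 5 13 9 14 8 12)(1 15 7 4)(3 6)| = 28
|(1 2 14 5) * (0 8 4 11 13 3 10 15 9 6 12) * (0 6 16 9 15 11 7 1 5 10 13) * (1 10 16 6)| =|(0 8 4 7 10 11)(1 2 14 16 9 6 12)(3 13)| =42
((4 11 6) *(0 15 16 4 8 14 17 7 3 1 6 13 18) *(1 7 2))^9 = (0 16 11 18 15 4 13)(1 14)(2 8)(3 7)(6 17)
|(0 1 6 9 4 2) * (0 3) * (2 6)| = |(0 1 2 3)(4 6 9)| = 12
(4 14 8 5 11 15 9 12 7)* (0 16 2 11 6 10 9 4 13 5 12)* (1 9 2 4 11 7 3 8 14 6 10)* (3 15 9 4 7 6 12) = (0 16 7 13 5 10 2 6 1 4 12 15 11 9)(3 8) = [16, 4, 6, 8, 12, 10, 1, 13, 3, 0, 2, 9, 15, 5, 14, 11, 7]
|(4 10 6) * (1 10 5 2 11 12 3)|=|(1 10 6 4 5 2 11 12 3)|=9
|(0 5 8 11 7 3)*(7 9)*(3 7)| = |(0 5 8 11 9 3)| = 6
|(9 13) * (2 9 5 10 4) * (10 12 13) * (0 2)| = 15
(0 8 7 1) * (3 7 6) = [8, 0, 2, 7, 4, 5, 3, 1, 6] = (0 8 6 3 7 1)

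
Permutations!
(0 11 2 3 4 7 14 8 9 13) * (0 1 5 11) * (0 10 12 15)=(0 10 12 15)(1 5 11 2 3 4 7 14 8 9 13)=[10, 5, 3, 4, 7, 11, 6, 14, 9, 13, 12, 2, 15, 1, 8, 0]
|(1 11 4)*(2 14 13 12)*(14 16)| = |(1 11 4)(2 16 14 13 12)| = 15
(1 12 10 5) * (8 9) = (1 12 10 5)(8 9) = [0, 12, 2, 3, 4, 1, 6, 7, 9, 8, 5, 11, 10]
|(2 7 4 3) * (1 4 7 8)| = |(1 4 3 2 8)| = 5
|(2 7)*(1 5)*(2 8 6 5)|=6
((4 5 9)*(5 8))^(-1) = (4 9 5 8)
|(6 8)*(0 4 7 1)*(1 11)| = 10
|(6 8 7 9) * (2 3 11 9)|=|(2 3 11 9 6 8 7)|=7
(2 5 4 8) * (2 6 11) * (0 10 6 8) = [10, 1, 5, 3, 0, 4, 11, 7, 8, 9, 6, 2] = (0 10 6 11 2 5 4)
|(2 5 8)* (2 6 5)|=|(5 8 6)|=3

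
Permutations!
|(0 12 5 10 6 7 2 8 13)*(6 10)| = |(0 12 5 6 7 2 8 13)| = 8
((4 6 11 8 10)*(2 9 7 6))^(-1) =((2 9 7 6 11 8 10 4))^(-1) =(2 4 10 8 11 6 7 9)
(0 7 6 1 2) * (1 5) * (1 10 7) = (0 1 2)(5 10 7 6) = [1, 2, 0, 3, 4, 10, 5, 6, 8, 9, 7]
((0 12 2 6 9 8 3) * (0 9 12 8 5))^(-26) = ((0 8 3 9 5)(2 6 12))^(-26) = (0 5 9 3 8)(2 6 12)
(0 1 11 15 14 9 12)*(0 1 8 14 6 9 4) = (0 8 14 4)(1 11 15 6 9 12) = [8, 11, 2, 3, 0, 5, 9, 7, 14, 12, 10, 15, 1, 13, 4, 6]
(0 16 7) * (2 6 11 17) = [16, 1, 6, 3, 4, 5, 11, 0, 8, 9, 10, 17, 12, 13, 14, 15, 7, 2] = (0 16 7)(2 6 11 17)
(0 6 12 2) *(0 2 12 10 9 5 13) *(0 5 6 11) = (0 11)(5 13)(6 10 9) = [11, 1, 2, 3, 4, 13, 10, 7, 8, 6, 9, 0, 12, 5]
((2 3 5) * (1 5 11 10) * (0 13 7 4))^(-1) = ((0 13 7 4)(1 5 2 3 11 10))^(-1) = (0 4 7 13)(1 10 11 3 2 5)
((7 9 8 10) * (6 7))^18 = (6 8 7 10 9)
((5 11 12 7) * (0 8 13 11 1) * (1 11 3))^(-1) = (0 1 3 13 8)(5 7 12 11)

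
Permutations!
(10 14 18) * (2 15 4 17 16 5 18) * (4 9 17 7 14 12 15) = [0, 1, 4, 3, 7, 18, 6, 14, 8, 17, 12, 11, 15, 13, 2, 9, 5, 16, 10] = (2 4 7 14)(5 18 10 12 15 9 17 16)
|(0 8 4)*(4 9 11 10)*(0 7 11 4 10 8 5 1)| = |(0 5 1)(4 7 11 8 9)| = 15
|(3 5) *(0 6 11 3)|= |(0 6 11 3 5)|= 5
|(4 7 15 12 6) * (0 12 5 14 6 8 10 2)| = 30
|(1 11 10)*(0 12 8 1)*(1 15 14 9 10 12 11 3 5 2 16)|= 40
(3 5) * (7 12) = (3 5)(7 12) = [0, 1, 2, 5, 4, 3, 6, 12, 8, 9, 10, 11, 7]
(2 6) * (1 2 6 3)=(6)(1 2 3)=[0, 2, 3, 1, 4, 5, 6]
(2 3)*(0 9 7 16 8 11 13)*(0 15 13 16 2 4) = (0 9 7 2 3 4)(8 11 16)(13 15) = [9, 1, 3, 4, 0, 5, 6, 2, 11, 7, 10, 16, 12, 15, 14, 13, 8]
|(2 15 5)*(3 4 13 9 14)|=15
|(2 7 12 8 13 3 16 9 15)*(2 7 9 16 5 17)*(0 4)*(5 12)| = |(0 4)(2 9 15 7 5 17)(3 12 8 13)| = 12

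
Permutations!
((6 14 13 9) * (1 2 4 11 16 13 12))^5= ((1 2 4 11 16 13 9 6 14 12))^5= (1 13)(2 9)(4 6)(11 14)(12 16)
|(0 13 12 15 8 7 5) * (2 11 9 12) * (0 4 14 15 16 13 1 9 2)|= 6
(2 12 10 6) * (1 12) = (1 12 10 6 2) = [0, 12, 1, 3, 4, 5, 2, 7, 8, 9, 6, 11, 10]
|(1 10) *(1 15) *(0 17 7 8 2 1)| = |(0 17 7 8 2 1 10 15)| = 8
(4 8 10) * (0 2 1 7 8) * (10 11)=(0 2 1 7 8 11 10 4)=[2, 7, 1, 3, 0, 5, 6, 8, 11, 9, 4, 10]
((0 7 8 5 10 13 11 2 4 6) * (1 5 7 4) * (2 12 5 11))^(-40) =(0 6 4)(1 12 10 2 11 5 13)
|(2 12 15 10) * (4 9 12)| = |(2 4 9 12 15 10)| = 6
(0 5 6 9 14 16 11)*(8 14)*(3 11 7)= (0 5 6 9 8 14 16 7 3 11)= [5, 1, 2, 11, 4, 6, 9, 3, 14, 8, 10, 0, 12, 13, 16, 15, 7]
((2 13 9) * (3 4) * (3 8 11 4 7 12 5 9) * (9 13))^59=((2 9)(3 7 12 5 13)(4 8 11))^59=(2 9)(3 13 5 12 7)(4 11 8)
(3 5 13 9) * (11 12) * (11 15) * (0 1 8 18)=(0 1 8 18)(3 5 13 9)(11 12 15)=[1, 8, 2, 5, 4, 13, 6, 7, 18, 3, 10, 12, 15, 9, 14, 11, 16, 17, 0]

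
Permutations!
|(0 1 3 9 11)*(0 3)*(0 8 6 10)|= |(0 1 8 6 10)(3 9 11)|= 15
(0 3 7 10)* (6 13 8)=(0 3 7 10)(6 13 8)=[3, 1, 2, 7, 4, 5, 13, 10, 6, 9, 0, 11, 12, 8]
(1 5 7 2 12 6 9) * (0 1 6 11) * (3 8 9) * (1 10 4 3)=(0 10 4 3 8 9 6 1 5 7 2 12 11)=[10, 5, 12, 8, 3, 7, 1, 2, 9, 6, 4, 0, 11]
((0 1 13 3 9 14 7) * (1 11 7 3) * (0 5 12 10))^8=((0 11 7 5 12 10)(1 13)(3 9 14))^8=(0 7 12)(3 14 9)(5 10 11)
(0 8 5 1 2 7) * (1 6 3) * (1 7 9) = (0 8 5 6 3 7)(1 2 9) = [8, 2, 9, 7, 4, 6, 3, 0, 5, 1]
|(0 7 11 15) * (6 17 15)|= |(0 7 11 6 17 15)|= 6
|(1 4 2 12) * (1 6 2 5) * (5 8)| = 12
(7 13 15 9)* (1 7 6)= (1 7 13 15 9 6)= [0, 7, 2, 3, 4, 5, 1, 13, 8, 6, 10, 11, 12, 15, 14, 9]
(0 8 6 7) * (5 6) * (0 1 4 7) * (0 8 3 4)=(0 3 4 7 1)(5 6 8)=[3, 0, 2, 4, 7, 6, 8, 1, 5]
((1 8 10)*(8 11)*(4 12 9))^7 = ((1 11 8 10)(4 12 9))^7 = (1 10 8 11)(4 12 9)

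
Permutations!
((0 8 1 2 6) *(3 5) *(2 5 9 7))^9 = ((0 8 1 5 3 9 7 2 6))^9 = (9)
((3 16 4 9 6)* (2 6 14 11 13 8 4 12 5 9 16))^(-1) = (2 3 6)(4 8 13 11 14 9 5 12 16)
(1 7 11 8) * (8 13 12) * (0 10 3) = (0 10 3)(1 7 11 13 12 8) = [10, 7, 2, 0, 4, 5, 6, 11, 1, 9, 3, 13, 8, 12]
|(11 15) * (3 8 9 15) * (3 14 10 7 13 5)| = 10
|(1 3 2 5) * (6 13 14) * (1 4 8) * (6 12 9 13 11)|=|(1 3 2 5 4 8)(6 11)(9 13 14 12)|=12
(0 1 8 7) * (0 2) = (0 1 8 7 2) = [1, 8, 0, 3, 4, 5, 6, 2, 7]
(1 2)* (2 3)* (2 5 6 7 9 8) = (1 3 5 6 7 9 8 2) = [0, 3, 1, 5, 4, 6, 7, 9, 2, 8]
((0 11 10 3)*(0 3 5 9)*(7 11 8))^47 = ((0 8 7 11 10 5 9))^47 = (0 5 11 8 9 10 7)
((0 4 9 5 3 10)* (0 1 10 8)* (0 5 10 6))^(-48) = ((0 4 9 10 1 6)(3 8 5))^(-48) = (10)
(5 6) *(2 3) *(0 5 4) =(0 5 6 4)(2 3) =[5, 1, 3, 2, 0, 6, 4]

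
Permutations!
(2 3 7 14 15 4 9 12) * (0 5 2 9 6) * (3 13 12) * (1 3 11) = (0 5 2 13 12 9 11 1 3 7 14 15 4 6) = [5, 3, 13, 7, 6, 2, 0, 14, 8, 11, 10, 1, 9, 12, 15, 4]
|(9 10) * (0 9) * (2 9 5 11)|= |(0 5 11 2 9 10)|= 6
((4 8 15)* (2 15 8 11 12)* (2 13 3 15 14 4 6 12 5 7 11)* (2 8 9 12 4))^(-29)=(2 14)(3 4 12 15 8 13 6 9)(5 7 11)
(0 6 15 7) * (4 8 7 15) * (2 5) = (15)(0 6 4 8 7)(2 5) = [6, 1, 5, 3, 8, 2, 4, 0, 7, 9, 10, 11, 12, 13, 14, 15]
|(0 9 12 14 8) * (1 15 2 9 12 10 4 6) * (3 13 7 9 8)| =|(0 12 14 3 13 7 9 10 4 6 1 15 2 8)| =14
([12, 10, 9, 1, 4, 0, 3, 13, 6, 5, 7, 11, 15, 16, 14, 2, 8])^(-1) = [5, 3, 15, 6, 4, 9, 8, 10, 16, 2, 1, 11, 0, 7, 14, 12, 13]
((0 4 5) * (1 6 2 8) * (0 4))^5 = (1 6 2 8)(4 5)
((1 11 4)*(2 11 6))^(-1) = ((1 6 2 11 4))^(-1) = (1 4 11 2 6)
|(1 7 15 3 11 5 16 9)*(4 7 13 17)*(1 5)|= |(1 13 17 4 7 15 3 11)(5 16 9)|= 24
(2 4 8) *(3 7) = (2 4 8)(3 7) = [0, 1, 4, 7, 8, 5, 6, 3, 2]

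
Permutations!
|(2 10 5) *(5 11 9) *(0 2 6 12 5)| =15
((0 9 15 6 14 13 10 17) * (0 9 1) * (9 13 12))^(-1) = ((0 1)(6 14 12 9 15)(10 17 13))^(-1) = (0 1)(6 15 9 12 14)(10 13 17)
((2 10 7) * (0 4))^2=(2 7 10)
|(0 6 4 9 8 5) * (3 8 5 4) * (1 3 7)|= 9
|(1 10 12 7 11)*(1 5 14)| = |(1 10 12 7 11 5 14)| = 7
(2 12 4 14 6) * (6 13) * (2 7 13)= (2 12 4 14)(6 7 13)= [0, 1, 12, 3, 14, 5, 7, 13, 8, 9, 10, 11, 4, 6, 2]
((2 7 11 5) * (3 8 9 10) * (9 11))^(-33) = ((2 7 9 10 3 8 11 5))^(-33) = (2 5 11 8 3 10 9 7)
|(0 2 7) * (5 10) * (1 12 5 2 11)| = 8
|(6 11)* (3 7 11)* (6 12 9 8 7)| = |(3 6)(7 11 12 9 8)| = 10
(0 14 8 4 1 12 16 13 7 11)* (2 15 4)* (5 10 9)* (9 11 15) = (0 14 8 2 9 5 10 11)(1 12 16 13 7 15 4) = [14, 12, 9, 3, 1, 10, 6, 15, 2, 5, 11, 0, 16, 7, 8, 4, 13]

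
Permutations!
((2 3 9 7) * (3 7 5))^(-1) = (2 7)(3 5 9)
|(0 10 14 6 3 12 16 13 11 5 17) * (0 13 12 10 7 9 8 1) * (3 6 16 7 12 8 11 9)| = |(0 12 7 3 10 14 16 8 1)(5 17 13 9 11)| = 45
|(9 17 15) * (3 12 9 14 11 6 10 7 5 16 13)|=13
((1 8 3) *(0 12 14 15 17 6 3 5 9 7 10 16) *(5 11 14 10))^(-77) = (0 16 10 12)(1 14 6 8 15 3 11 17)(5 9 7)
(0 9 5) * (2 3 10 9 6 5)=(0 6 5)(2 3 10 9)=[6, 1, 3, 10, 4, 0, 5, 7, 8, 2, 9]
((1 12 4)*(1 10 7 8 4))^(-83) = ((1 12)(4 10 7 8))^(-83) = (1 12)(4 10 7 8)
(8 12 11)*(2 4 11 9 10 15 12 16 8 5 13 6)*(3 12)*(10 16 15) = (2 4 11 5 13 6)(3 12 9 16 8 15) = [0, 1, 4, 12, 11, 13, 2, 7, 15, 16, 10, 5, 9, 6, 14, 3, 8]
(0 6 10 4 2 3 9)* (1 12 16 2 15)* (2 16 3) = [6, 12, 2, 9, 15, 5, 10, 7, 8, 0, 4, 11, 3, 13, 14, 1, 16] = (16)(0 6 10 4 15 1 12 3 9)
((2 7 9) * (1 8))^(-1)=((1 8)(2 7 9))^(-1)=(1 8)(2 9 7)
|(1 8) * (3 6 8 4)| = 5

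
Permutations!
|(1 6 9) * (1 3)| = 4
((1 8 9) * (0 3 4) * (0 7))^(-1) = ((0 3 4 7)(1 8 9))^(-1) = (0 7 4 3)(1 9 8)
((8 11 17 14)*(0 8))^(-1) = ((0 8 11 17 14))^(-1) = (0 14 17 11 8)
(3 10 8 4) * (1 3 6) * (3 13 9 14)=(1 13 9 14 3 10 8 4 6)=[0, 13, 2, 10, 6, 5, 1, 7, 4, 14, 8, 11, 12, 9, 3]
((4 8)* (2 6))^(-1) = ((2 6)(4 8))^(-1) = (2 6)(4 8)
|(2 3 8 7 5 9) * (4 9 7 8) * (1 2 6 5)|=8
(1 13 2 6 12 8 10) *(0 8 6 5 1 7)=[8, 13, 5, 3, 4, 1, 12, 0, 10, 9, 7, 11, 6, 2]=(0 8 10 7)(1 13 2 5)(6 12)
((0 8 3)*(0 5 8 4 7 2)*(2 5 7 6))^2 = ((0 4 6 2)(3 7 5 8))^2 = (0 6)(2 4)(3 5)(7 8)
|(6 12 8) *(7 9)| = 6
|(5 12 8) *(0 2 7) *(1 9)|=6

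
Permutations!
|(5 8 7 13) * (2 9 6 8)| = 7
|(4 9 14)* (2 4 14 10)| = |(14)(2 4 9 10)| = 4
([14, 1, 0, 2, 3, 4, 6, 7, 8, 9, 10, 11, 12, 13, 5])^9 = (0 4)(2 5)(3 14)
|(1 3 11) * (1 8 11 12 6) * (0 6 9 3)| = 6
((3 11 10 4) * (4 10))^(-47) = ((3 11 4))^(-47) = (3 11 4)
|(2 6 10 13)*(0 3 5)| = 12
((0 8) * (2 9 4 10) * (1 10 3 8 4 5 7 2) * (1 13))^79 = (0 8 3 4)(1 10 13)(2 7 5 9)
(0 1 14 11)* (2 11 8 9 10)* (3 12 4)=(0 1 14 8 9 10 2 11)(3 12 4)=[1, 14, 11, 12, 3, 5, 6, 7, 9, 10, 2, 0, 4, 13, 8]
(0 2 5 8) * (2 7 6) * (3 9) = (0 7 6 2 5 8)(3 9) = [7, 1, 5, 9, 4, 8, 2, 6, 0, 3]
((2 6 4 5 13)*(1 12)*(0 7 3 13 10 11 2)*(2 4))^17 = (0 7 3 13)(1 12)(2 6)(4 5 10 11) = ((0 7 3 13)(1 12)(2 6)(4 5 10 11))^17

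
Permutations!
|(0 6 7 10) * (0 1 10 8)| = |(0 6 7 8)(1 10)| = 4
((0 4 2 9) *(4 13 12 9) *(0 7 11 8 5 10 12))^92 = (13)(5 10 12 9 7 11 8)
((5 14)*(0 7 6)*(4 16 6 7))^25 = (0 4 16 6)(5 14)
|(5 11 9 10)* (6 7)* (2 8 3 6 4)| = |(2 8 3 6 7 4)(5 11 9 10)| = 12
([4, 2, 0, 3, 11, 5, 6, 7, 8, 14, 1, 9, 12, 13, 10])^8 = [0, 1, 2, 3, 4, 5, 6, 7, 8, 9, 10, 11, 12, 13, 14]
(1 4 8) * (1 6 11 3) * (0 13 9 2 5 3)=(0 13 9 2 5 3 1 4 8 6 11)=[13, 4, 5, 1, 8, 3, 11, 7, 6, 2, 10, 0, 12, 9]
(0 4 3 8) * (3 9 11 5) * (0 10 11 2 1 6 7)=[4, 6, 1, 8, 9, 3, 7, 0, 10, 2, 11, 5]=(0 4 9 2 1 6 7)(3 8 10 11 5)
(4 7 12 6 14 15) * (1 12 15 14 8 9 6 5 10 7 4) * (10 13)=(1 12 5 13 10 7 15)(6 8 9)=[0, 12, 2, 3, 4, 13, 8, 15, 9, 6, 7, 11, 5, 10, 14, 1]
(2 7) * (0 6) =(0 6)(2 7) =[6, 1, 7, 3, 4, 5, 0, 2]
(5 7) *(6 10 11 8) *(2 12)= (2 12)(5 7)(6 10 11 8)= [0, 1, 12, 3, 4, 7, 10, 5, 6, 9, 11, 8, 2]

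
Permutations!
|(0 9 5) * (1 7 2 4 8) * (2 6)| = 6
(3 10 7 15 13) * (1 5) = (1 5)(3 10 7 15 13) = [0, 5, 2, 10, 4, 1, 6, 15, 8, 9, 7, 11, 12, 3, 14, 13]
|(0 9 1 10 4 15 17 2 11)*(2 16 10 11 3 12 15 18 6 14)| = |(0 9 1 11)(2 3 12 15 17 16 10 4 18 6 14)| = 44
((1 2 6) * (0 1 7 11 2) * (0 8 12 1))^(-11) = (1 8 12)(2 6 7 11)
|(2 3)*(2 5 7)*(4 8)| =4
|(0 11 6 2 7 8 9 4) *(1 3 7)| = 10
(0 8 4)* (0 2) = (0 8 4 2) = [8, 1, 0, 3, 2, 5, 6, 7, 4]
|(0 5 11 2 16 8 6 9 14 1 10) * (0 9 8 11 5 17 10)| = |(0 17 10 9 14 1)(2 16 11)(6 8)| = 6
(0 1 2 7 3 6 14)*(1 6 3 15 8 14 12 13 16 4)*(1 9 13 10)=(0 6 12 10 1 2 7 15 8 14)(4 9 13 16)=[6, 2, 7, 3, 9, 5, 12, 15, 14, 13, 1, 11, 10, 16, 0, 8, 4]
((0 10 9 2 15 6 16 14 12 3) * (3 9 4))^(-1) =((0 10 4 3)(2 15 6 16 14 12 9))^(-1) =(0 3 4 10)(2 9 12 14 16 6 15)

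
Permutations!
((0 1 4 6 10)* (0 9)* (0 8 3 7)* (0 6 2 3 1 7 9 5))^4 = ((0 7 6 10 5)(1 4 2 3 9 8))^4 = (0 5 10 6 7)(1 9 2)(3 4 8)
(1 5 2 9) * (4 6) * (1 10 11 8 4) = [0, 5, 9, 3, 6, 2, 1, 7, 4, 10, 11, 8] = (1 5 2 9 10 11 8 4 6)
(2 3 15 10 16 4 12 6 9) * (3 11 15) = [0, 1, 11, 3, 12, 5, 9, 7, 8, 2, 16, 15, 6, 13, 14, 10, 4] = (2 11 15 10 16 4 12 6 9)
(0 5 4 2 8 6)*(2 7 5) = [2, 1, 8, 3, 7, 4, 0, 5, 6] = (0 2 8 6)(4 7 5)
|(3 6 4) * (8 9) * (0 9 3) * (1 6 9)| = |(0 1 6 4)(3 9 8)| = 12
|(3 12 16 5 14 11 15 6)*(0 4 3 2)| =11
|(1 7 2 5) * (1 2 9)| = 6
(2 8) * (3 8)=(2 3 8)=[0, 1, 3, 8, 4, 5, 6, 7, 2]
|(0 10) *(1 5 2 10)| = |(0 1 5 2 10)| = 5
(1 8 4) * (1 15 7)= (1 8 4 15 7)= [0, 8, 2, 3, 15, 5, 6, 1, 4, 9, 10, 11, 12, 13, 14, 7]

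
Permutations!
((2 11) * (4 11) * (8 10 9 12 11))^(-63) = (12)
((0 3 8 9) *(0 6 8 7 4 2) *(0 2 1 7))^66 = ((0 3)(1 7 4)(6 8 9))^66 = (9)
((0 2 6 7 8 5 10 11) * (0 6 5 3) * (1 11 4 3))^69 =((0 2 5 10 4 3)(1 11 6 7 8))^69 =(0 10)(1 8 7 6 11)(2 4)(3 5)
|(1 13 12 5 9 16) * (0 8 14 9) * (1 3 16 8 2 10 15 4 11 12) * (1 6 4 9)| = |(0 2 10 15 9 8 14 1 13 6 4 11 12 5)(3 16)| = 14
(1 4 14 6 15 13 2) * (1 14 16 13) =(1 4 16 13 2 14 6 15) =[0, 4, 14, 3, 16, 5, 15, 7, 8, 9, 10, 11, 12, 2, 6, 1, 13]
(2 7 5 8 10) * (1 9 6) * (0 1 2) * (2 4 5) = (0 1 9 6 4 5 8 10)(2 7) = [1, 9, 7, 3, 5, 8, 4, 2, 10, 6, 0]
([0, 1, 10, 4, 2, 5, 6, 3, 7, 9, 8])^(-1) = (2 4 3 7 8 10)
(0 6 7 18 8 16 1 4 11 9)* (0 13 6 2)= [2, 4, 0, 3, 11, 5, 7, 18, 16, 13, 10, 9, 12, 6, 14, 15, 1, 17, 8]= (0 2)(1 4 11 9 13 6 7 18 8 16)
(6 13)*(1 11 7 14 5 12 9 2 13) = [0, 11, 13, 3, 4, 12, 1, 14, 8, 2, 10, 7, 9, 6, 5] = (1 11 7 14 5 12 9 2 13 6)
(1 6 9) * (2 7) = [0, 6, 7, 3, 4, 5, 9, 2, 8, 1] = (1 6 9)(2 7)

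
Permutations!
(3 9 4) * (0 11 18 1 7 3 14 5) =(0 11 18 1 7 3 9 4 14 5) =[11, 7, 2, 9, 14, 0, 6, 3, 8, 4, 10, 18, 12, 13, 5, 15, 16, 17, 1]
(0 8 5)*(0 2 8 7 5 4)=[7, 1, 8, 3, 0, 2, 6, 5, 4]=(0 7 5 2 8 4)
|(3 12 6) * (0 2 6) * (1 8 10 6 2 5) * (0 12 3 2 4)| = 8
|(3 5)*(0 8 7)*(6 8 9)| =10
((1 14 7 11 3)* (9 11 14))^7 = ((1 9 11 3)(7 14))^7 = (1 3 11 9)(7 14)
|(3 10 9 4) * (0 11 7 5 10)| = |(0 11 7 5 10 9 4 3)| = 8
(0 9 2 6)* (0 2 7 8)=(0 9 7 8)(2 6)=[9, 1, 6, 3, 4, 5, 2, 8, 0, 7]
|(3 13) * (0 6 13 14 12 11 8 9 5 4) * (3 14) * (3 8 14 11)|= |(0 6 13 11 14 12 3 8 9 5 4)|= 11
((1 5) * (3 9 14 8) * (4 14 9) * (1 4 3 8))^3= ((1 5 4 14))^3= (1 14 4 5)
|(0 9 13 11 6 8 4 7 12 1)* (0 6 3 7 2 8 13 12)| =|(0 9 12 1 6 13 11 3 7)(2 8 4)| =9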